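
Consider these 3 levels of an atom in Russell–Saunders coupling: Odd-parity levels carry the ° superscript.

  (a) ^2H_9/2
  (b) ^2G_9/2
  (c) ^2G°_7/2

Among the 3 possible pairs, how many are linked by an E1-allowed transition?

(a)–(b): forbidden (parity).
(a)–(c): allowed.
(b)–(c): allowed.
Allowed pairs: 2 of 3.

2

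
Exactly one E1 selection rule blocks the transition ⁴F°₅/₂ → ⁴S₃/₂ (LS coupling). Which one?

Initial level: S=3/2, L=3, J=5/2, parity odd. Final level: S=3/2, L=0, J=3/2, parity even.
ΔL = 0, ±1 (not L=0↔0): L: 3 → 0, ΔL = -3 — fails.
ΔJ = 0, ±1 (not J=0↔0): J: 5/2 → 3/2, ΔJ = -1 — ok.
ΔS = 0: S: 3/2 → 3/2 — ok.
Parity must change: odd → even — ok.

the ΔL = 0, ±1 rule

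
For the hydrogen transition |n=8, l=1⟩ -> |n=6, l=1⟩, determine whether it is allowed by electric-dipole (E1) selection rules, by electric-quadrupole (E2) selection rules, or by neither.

E2

Δl = 1 − 1 = +0; l_i + l_f = 2.
E1 (Δl = ±1): not satisfied.
E2 (Δl = 0,±2, l_i+l_f ≥ 2): satisfied.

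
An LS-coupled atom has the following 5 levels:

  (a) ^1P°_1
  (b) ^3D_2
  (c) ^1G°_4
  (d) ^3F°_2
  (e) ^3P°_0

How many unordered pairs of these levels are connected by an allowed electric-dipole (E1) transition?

1

(a)–(b): forbidden (ΔS).
(a)–(c): forbidden (parity, ΔL, ΔJ).
(a)–(d): forbidden (parity, ΔS, ΔL).
(a)–(e): forbidden (parity, ΔS).
(b)–(c): forbidden (ΔS, ΔL, ΔJ).
(b)–(d): allowed.
(b)–(e): forbidden (ΔJ).
(c)–(d): forbidden (parity, ΔS, ΔJ).
(c)–(e): forbidden (parity, ΔS, ΔL, ΔJ).
(d)–(e): forbidden (parity, ΔL, ΔJ).
Allowed pairs: 1 of 10.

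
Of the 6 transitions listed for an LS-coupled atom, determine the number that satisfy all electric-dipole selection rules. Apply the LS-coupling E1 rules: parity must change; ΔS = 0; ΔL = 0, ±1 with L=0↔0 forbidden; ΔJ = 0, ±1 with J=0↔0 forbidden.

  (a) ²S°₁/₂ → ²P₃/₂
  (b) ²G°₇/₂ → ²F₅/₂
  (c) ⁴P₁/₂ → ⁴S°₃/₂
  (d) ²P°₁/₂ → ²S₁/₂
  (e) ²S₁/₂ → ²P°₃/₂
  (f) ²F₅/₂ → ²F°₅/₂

(a) allowed
(b) allowed
(c) allowed
(d) allowed
(e) allowed
(f) allowed
Total allowed: 6 of 6.

6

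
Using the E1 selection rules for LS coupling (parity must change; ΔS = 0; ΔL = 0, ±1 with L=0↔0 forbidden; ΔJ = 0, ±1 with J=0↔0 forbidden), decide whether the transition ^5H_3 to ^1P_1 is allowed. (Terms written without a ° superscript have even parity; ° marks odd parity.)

Reading off the term symbols: S 2→0, L 5→1, J 3→1, parity even→even.
Parity must change: even → even — ✗.
ΔS = 0: S: 2 → 0 — ✗.
ΔL = 0, ±1 (not L=0↔0): L: 5 → 1, ΔL = -4 — ✗.
ΔJ = 0, ±1 (not J=0↔0): J: 3 → 1, ΔJ = -2 — ✗.
Rule(s) violated: parity, ΔS, ΔL, ΔJ.

forbidden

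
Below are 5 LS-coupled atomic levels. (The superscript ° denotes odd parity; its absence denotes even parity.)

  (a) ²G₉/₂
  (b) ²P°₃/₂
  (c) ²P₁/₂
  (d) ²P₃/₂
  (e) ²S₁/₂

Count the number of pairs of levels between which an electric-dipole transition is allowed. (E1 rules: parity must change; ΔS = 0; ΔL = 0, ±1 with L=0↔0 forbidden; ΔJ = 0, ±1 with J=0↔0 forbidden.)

(a)–(b): forbidden (ΔL, ΔJ).
(a)–(c): forbidden (parity, ΔL, ΔJ).
(a)–(d): forbidden (parity, ΔL, ΔJ).
(a)–(e): forbidden (parity, ΔL, ΔJ).
(b)–(c): allowed.
(b)–(d): allowed.
(b)–(e): allowed.
(c)–(d): forbidden (parity).
(c)–(e): forbidden (parity).
(d)–(e): forbidden (parity).
Allowed pairs: 3 of 10.

3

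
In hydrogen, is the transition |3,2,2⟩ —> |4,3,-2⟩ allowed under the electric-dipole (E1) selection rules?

Initial l = 2, final l = 3, so Δl = +1. E1 requires Δl = ±1: satisfied.
m_l: 2 → -2 (Δm_l = -4). |Δm_l| ≤ 1 violated.
The transition is electric-dipole forbidden.

forbidden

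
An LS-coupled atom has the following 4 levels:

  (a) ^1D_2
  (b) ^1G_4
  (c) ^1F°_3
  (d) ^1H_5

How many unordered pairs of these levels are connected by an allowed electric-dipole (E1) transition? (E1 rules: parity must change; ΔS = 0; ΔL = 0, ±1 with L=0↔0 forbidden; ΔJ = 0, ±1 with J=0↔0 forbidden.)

(a)–(b): forbidden (parity, ΔL, ΔJ).
(a)–(c): allowed.
(a)–(d): forbidden (parity, ΔL, ΔJ).
(b)–(c): allowed.
(b)–(d): forbidden (parity).
(c)–(d): forbidden (ΔL, ΔJ).
Allowed pairs: 2 of 6.

2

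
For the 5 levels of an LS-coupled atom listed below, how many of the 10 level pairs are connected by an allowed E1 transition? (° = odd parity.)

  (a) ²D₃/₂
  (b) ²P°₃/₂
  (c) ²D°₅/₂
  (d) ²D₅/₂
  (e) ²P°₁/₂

5

(a)–(b): allowed.
(a)–(c): allowed.
(a)–(d): forbidden (parity).
(a)–(e): allowed.
(b)–(c): forbidden (parity).
(b)–(d): allowed.
(b)–(e): forbidden (parity).
(c)–(d): allowed.
(c)–(e): forbidden (parity, ΔJ).
(d)–(e): forbidden (ΔJ).
Allowed pairs: 5 of 10.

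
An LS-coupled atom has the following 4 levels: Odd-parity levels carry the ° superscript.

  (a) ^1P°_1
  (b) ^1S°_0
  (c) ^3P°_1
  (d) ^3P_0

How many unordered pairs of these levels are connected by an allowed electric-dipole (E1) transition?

(a)–(b): forbidden (parity).
(a)–(c): forbidden (parity, ΔS).
(a)–(d): forbidden (ΔS).
(b)–(c): forbidden (parity, ΔS).
(b)–(d): forbidden (ΔS, ΔJ).
(c)–(d): allowed.
Allowed pairs: 1 of 6.

1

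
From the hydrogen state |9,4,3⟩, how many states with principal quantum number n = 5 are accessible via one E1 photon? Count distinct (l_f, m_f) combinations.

2

E1 requires Δl = ±1, so l_f ∈ {3, 5}; with 0 ≤ l_f ≤ n_f−1 = 4, the allowed l_f values are {3}.
For l_f = 3: m_f ∈ {m_i−1, m_i, m_i+1} ∩ [−3, 3] = {2, 3} → 2 states.
Total: 2.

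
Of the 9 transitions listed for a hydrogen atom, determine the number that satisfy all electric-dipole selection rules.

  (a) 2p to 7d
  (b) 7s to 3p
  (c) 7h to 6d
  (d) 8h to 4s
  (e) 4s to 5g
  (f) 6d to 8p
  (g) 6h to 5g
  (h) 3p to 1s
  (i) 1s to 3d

5

(a) allowed
(b) allowed
(c) forbidden — Δl = -3 (E1 requires Δl = ±1)
(d) forbidden — Δl = -5 (E1 requires Δl = ±1)
(e) forbidden — Δl = +4 (E1 requires Δl = ±1)
(f) allowed
(g) allowed
(h) allowed
(i) forbidden — Δl = +2 (E1 requires Δl = ±1)
Total allowed: 5 of 9.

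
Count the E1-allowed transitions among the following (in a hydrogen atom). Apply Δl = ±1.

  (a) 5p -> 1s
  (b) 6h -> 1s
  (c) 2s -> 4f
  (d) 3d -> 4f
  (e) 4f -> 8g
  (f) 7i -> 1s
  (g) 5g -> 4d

3

(a) allowed
(b) forbidden — Δl = -5 (E1 requires Δl = ±1)
(c) forbidden — Δl = +3 (E1 requires Δl = ±1)
(d) allowed
(e) allowed
(f) forbidden — Δl = -6 (E1 requires Δl = ±1)
(g) forbidden — Δl = -2 (E1 requires Δl = ±1)
Total allowed: 3 of 7.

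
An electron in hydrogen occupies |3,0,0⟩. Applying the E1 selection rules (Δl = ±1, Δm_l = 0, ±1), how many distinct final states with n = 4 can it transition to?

E1 requires Δl = ±1, so l_f ∈ {-1, 1}; with 0 ≤ l_f ≤ n_f−1 = 3, the allowed l_f values are {1}.
For l_f = 1: m_f ∈ {m_i−1, m_i, m_i+1} ∩ [−1, 1] = {-1, 0, 1} → 3 states.
Total: 3.

3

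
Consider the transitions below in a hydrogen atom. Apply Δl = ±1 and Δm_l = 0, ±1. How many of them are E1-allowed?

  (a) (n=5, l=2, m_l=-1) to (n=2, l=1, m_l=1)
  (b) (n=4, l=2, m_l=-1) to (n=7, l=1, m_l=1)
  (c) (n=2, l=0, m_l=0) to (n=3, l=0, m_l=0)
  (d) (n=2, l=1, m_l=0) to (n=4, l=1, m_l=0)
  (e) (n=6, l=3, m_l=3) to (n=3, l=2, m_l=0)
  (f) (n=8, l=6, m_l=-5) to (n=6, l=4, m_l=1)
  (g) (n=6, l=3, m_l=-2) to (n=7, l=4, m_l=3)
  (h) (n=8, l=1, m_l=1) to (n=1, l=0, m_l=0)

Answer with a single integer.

(a) forbidden — Δm_l = +2 (E1 requires Δm_l = 0, ±1)
(b) forbidden — Δm_l = +2 (E1 requires Δm_l = 0, ±1)
(c) forbidden — Δl = +0 (E1 requires Δl = ±1)
(d) forbidden — Δl = +0 (E1 requires Δl = ±1)
(e) forbidden — Δm_l = -3 (E1 requires Δm_l = 0, ±1)
(f) forbidden — Δl = -2 (E1 requires Δl = ±1); Δm_l = +6 (E1 requires Δm_l = 0, ±1)
(g) forbidden — Δm_l = +5 (E1 requires Δm_l = 0, ±1)
(h) allowed
Total allowed: 1 of 8.

1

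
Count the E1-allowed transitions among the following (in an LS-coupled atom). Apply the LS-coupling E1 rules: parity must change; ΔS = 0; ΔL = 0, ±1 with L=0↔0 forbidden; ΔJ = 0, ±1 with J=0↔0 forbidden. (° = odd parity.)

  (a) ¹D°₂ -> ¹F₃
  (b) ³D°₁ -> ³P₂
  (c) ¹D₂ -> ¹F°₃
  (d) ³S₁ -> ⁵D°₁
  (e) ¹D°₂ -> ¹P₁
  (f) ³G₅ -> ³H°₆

(a) allowed
(b) allowed
(c) allowed
(d) forbidden (ΔS, ΔL fail)
(e) allowed
(f) allowed
Total allowed: 5 of 6.

5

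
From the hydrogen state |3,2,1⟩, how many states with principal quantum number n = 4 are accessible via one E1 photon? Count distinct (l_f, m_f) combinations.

E1 requires Δl = ±1, so l_f ∈ {1, 3}; with 0 ≤ l_f ≤ n_f−1 = 3, the allowed l_f values are {1, 3}.
For l_f = 1: m_f ∈ {m_i−1, m_i, m_i+1} ∩ [−1, 1] = {0, 1} → 2 states.
For l_f = 3: m_f ∈ {m_i−1, m_i, m_i+1} ∩ [−3, 3] = {0, 1, 2} → 3 states.
Total: 5.

5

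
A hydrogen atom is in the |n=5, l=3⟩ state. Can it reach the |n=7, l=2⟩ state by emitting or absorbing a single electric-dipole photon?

allowed

l: 3 → 2 (Δl = -1). Δl = ±1 passes.
All E1 selection rules are satisfied.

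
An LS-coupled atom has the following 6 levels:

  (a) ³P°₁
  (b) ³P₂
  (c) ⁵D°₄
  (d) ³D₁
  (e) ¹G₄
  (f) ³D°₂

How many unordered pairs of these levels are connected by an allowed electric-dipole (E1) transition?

(a)–(b): allowed.
(a)–(c): forbidden (parity, ΔS, ΔJ).
(a)–(d): allowed.
(a)–(e): forbidden (ΔS, ΔL, ΔJ).
(a)–(f): forbidden (parity).
(b)–(c): forbidden (ΔS, ΔJ).
(b)–(d): forbidden (parity).
(b)–(e): forbidden (parity, ΔS, ΔL, ΔJ).
(b)–(f): allowed.
(c)–(d): forbidden (ΔS, ΔJ).
(c)–(e): forbidden (ΔS, ΔL).
(c)–(f): forbidden (parity, ΔS, ΔJ).
(d)–(e): forbidden (parity, ΔS, ΔL, ΔJ).
(d)–(f): allowed.
(e)–(f): forbidden (ΔS, ΔL, ΔJ).
Allowed pairs: 4 of 15.

4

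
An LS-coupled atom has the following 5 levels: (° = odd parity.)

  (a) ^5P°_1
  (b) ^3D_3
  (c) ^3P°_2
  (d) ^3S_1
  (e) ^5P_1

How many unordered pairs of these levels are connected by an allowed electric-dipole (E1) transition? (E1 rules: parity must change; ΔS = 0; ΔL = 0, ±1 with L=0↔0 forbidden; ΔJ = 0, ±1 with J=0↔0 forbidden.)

3

(a)–(b): forbidden (ΔS, ΔJ).
(a)–(c): forbidden (parity, ΔS).
(a)–(d): forbidden (ΔS).
(a)–(e): allowed.
(b)–(c): allowed.
(b)–(d): forbidden (parity, ΔL, ΔJ).
(b)–(e): forbidden (parity, ΔS, ΔJ).
(c)–(d): allowed.
(c)–(e): forbidden (ΔS).
(d)–(e): forbidden (parity, ΔS).
Allowed pairs: 3 of 10.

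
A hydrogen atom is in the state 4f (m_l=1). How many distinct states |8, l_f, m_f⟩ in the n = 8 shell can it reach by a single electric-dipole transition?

6

E1 requires Δl = ±1, so l_f ∈ {2, 4}; with 0 ≤ l_f ≤ n_f−1 = 7, the allowed l_f values are {2, 4}.
For l_f = 2: m_f ∈ {m_i−1, m_i, m_i+1} ∩ [−2, 2] = {0, 1, 2} → 3 states.
For l_f = 4: m_f ∈ {m_i−1, m_i, m_i+1} ∩ [−4, 4] = {0, 1, 2} → 3 states.
Total: 6.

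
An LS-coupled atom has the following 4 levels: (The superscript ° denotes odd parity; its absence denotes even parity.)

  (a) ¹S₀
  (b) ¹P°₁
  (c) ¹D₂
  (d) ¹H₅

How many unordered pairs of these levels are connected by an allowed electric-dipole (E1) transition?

(a)–(b): allowed.
(a)–(c): forbidden (parity, ΔL, ΔJ).
(a)–(d): forbidden (parity, ΔL, ΔJ).
(b)–(c): allowed.
(b)–(d): forbidden (ΔL, ΔJ).
(c)–(d): forbidden (parity, ΔL, ΔJ).
Allowed pairs: 2 of 6.

2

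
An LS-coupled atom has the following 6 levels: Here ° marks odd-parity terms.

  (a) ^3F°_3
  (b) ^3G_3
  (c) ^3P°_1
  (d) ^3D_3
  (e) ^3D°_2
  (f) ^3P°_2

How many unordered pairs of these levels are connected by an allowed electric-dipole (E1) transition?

4

(a)–(b): allowed.
(a)–(c): forbidden (parity, ΔL, ΔJ).
(a)–(d): allowed.
(a)–(e): forbidden (parity).
(a)–(f): forbidden (parity, ΔL).
(b)–(c): forbidden (ΔL, ΔJ).
(b)–(d): forbidden (parity, ΔL).
(b)–(e): forbidden (ΔL).
(b)–(f): forbidden (ΔL).
(c)–(d): forbidden (ΔJ).
(c)–(e): forbidden (parity).
(c)–(f): forbidden (parity).
(d)–(e): allowed.
(d)–(f): allowed.
(e)–(f): forbidden (parity).
Allowed pairs: 4 of 15.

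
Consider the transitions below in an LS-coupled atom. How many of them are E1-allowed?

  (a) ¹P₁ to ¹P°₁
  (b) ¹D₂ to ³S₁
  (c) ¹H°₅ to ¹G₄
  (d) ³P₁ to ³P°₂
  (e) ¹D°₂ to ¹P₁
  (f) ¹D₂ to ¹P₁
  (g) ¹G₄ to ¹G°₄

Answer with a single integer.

(a) allowed
(b) forbidden (parity, ΔS, ΔL fail)
(c) allowed
(d) allowed
(e) allowed
(f) forbidden (parity fails)
(g) allowed
Total allowed: 5 of 7.

5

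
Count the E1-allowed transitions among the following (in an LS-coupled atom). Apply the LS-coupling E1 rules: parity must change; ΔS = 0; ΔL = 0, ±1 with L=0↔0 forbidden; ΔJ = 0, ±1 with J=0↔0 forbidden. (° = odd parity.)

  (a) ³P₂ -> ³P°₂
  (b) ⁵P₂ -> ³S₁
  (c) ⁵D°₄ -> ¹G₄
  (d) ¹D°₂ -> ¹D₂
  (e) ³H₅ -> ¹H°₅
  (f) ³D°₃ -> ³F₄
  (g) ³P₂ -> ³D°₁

(a) allowed
(b) forbidden (parity, ΔS fail)
(c) forbidden (ΔS, ΔL fail)
(d) allowed
(e) forbidden (ΔS fails)
(f) allowed
(g) allowed
Total allowed: 4 of 7.

4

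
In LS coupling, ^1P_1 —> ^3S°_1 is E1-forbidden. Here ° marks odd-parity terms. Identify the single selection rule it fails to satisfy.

Reading off the term symbols: S 0→1, L 1→0, J 1→1, parity even→odd.
Parity must change: even → odd — satisfied.
ΔS = 0: S: 0 → 1 — violated.
ΔJ = 0, ±1 (not J=0↔0): J: 1 → 1, ΔJ = +0 — satisfied.
ΔL = 0, ±1 (not L=0↔0): L: 1 → 0, ΔL = -1 — satisfied.

the ΔS = 0 rule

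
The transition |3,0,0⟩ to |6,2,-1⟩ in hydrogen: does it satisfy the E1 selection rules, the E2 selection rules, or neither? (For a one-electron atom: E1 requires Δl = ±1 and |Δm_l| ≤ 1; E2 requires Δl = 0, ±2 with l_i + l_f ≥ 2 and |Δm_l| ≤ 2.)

Δl = 2 − 0 = +2; l_i + l_f = 2.
Δm_l = -1.
E1 (Δl = ±1, |Δm_l| ≤ 1): not satisfied.
E2 (Δl = 0,±2, l_i+l_f ≥ 2, |Δm_l| ≤ 2): satisfied.

E2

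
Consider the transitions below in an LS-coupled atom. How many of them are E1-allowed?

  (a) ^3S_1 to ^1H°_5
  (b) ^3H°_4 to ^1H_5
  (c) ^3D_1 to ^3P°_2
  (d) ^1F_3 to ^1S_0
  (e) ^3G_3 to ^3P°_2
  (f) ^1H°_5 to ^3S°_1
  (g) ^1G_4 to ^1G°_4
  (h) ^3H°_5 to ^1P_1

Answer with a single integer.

2

(a) forbidden (ΔS, ΔL, ΔJ fail)
(b) forbidden (ΔS fails)
(c) allowed
(d) forbidden (parity, ΔL, ΔJ fail)
(e) forbidden (ΔL fails)
(f) forbidden (parity, ΔS, ΔL, ΔJ fail)
(g) allowed
(h) forbidden (ΔS, ΔL, ΔJ fail)
Total allowed: 2 of 8.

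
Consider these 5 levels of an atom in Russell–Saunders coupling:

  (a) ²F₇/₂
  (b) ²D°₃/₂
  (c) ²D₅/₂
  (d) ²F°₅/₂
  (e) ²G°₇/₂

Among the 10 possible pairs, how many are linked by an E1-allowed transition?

4

(a)–(b): forbidden (ΔJ).
(a)–(c): forbidden (parity).
(a)–(d): allowed.
(a)–(e): allowed.
(b)–(c): allowed.
(b)–(d): forbidden (parity).
(b)–(e): forbidden (parity, ΔL, ΔJ).
(c)–(d): allowed.
(c)–(e): forbidden (ΔL).
(d)–(e): forbidden (parity).
Allowed pairs: 4 of 10.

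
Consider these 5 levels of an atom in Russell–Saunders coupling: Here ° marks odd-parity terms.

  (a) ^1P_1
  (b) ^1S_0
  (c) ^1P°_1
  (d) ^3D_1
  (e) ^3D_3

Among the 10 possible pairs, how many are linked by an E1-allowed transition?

(a)–(b): forbidden (parity).
(a)–(c): allowed.
(a)–(d): forbidden (parity, ΔS).
(a)–(e): forbidden (parity, ΔS, ΔJ).
(b)–(c): allowed.
(b)–(d): forbidden (parity, ΔS, ΔL).
(b)–(e): forbidden (parity, ΔS, ΔL, ΔJ).
(c)–(d): forbidden (ΔS).
(c)–(e): forbidden (ΔS, ΔJ).
(d)–(e): forbidden (parity, ΔJ).
Allowed pairs: 2 of 10.

2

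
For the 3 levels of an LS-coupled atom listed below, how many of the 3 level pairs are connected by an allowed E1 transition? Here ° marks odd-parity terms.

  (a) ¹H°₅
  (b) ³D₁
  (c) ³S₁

(a)–(b): forbidden (ΔS, ΔL, ΔJ).
(a)–(c): forbidden (ΔS, ΔL, ΔJ).
(b)–(c): forbidden (parity, ΔL).
Allowed pairs: 0 of 3.

0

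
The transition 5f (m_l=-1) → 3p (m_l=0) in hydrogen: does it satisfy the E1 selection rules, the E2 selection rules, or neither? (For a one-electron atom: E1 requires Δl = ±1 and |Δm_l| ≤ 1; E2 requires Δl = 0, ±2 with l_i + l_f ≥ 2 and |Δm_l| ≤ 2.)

E2

Δl = 1 − 3 = -2; l_i + l_f = 4.
Δm_l = +1.
E1 (Δl = ±1, |Δm_l| ≤ 1): not satisfied.
E2 (Δl = 0,±2, l_i+l_f ≥ 2, |Δm_l| ≤ 2): satisfied.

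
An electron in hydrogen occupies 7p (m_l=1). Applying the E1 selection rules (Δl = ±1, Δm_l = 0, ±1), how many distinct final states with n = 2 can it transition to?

1

E1 requires Δl = ±1, so l_f ∈ {0, 2}; with 0 ≤ l_f ≤ n_f−1 = 1, the allowed l_f values are {0}.
For l_f = 0: m_f ∈ {m_i−1, m_i, m_i+1} ∩ [−0, 0] = {0} → 1 state.
Total: 1.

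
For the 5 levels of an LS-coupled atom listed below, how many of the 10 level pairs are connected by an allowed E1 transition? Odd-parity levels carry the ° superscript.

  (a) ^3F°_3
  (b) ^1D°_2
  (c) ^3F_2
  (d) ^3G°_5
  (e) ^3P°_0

1

(a)–(b): forbidden (parity, ΔS).
(a)–(c): allowed.
(a)–(d): forbidden (parity, ΔJ).
(a)–(e): forbidden (parity, ΔL, ΔJ).
(b)–(c): forbidden (ΔS).
(b)–(d): forbidden (parity, ΔS, ΔL, ΔJ).
(b)–(e): forbidden (parity, ΔS, ΔJ).
(c)–(d): forbidden (ΔJ).
(c)–(e): forbidden (ΔL, ΔJ).
(d)–(e): forbidden (parity, ΔL, ΔJ).
Allowed pairs: 1 of 10.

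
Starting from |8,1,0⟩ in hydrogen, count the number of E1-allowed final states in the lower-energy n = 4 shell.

4

E1 requires Δl = ±1, so l_f ∈ {0, 2}; with 0 ≤ l_f ≤ n_f−1 = 3, the allowed l_f values are {0, 2}.
For l_f = 0: m_f ∈ {m_i−1, m_i, m_i+1} ∩ [−0, 0] = {0} → 1 state.
For l_f = 2: m_f ∈ {m_i−1, m_i, m_i+1} ∩ [−2, 2] = {-1, 0, 1} → 3 states.
Total: 4.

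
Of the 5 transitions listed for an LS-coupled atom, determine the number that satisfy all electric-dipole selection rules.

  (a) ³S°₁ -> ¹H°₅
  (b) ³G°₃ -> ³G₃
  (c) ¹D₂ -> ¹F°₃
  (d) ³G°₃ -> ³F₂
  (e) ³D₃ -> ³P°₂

4

(a) forbidden (parity, ΔS, ΔL, ΔJ fail)
(b) allowed
(c) allowed
(d) allowed
(e) allowed
Total allowed: 4 of 5.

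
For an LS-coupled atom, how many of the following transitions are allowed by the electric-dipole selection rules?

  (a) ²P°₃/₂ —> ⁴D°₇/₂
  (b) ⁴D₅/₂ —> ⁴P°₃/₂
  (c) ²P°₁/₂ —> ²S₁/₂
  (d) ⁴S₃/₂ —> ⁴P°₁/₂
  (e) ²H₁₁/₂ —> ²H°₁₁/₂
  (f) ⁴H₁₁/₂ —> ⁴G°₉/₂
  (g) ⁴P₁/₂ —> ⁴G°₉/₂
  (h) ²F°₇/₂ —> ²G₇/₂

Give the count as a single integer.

6

(a) forbidden (parity, ΔS, ΔJ fail)
(b) allowed
(c) allowed
(d) allowed
(e) allowed
(f) allowed
(g) forbidden (ΔL, ΔJ fail)
(h) allowed
Total allowed: 6 of 8.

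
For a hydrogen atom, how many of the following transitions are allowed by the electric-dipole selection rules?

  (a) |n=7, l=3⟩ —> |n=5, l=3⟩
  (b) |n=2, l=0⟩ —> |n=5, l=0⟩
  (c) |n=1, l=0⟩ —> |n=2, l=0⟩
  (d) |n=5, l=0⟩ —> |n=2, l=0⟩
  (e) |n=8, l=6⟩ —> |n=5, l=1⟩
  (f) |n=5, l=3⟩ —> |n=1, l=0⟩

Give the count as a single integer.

(a) forbidden — Δl = +0 (E1 requires Δl = ±1)
(b) forbidden — Δl = +0 (E1 requires Δl = ±1)
(c) forbidden — Δl = +0 (E1 requires Δl = ±1)
(d) forbidden — Δl = +0 (E1 requires Δl = ±1)
(e) forbidden — Δl = -5 (E1 requires Δl = ±1)
(f) forbidden — Δl = -3 (E1 requires Δl = ±1)
Total allowed: 0 of 6.

0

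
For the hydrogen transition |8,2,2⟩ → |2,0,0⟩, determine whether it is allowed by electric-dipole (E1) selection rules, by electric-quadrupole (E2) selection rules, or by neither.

E2

Δl = 0 − 2 = -2; l_i + l_f = 2.
Δm_l = -2.
E1 (Δl = ±1, |Δm_l| ≤ 1): not satisfied.
E2 (Δl = 0,±2, l_i+l_f ≥ 2, |Δm_l| ≤ 2): satisfied.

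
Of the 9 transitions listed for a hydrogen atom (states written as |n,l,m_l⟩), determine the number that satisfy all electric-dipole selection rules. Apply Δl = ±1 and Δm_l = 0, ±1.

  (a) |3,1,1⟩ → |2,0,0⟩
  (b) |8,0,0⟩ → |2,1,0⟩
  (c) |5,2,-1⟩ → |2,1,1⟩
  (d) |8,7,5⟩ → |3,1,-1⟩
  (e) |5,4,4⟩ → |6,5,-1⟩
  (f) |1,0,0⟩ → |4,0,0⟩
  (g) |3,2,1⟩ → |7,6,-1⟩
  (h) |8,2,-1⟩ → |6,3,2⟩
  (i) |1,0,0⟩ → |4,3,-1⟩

2

(a) allowed
(b) allowed
(c) forbidden — Δm_l = +2 (E1 requires Δm_l = 0, ±1)
(d) forbidden — Δl = -6 (E1 requires Δl = ±1); Δm_l = -6 (E1 requires Δm_l = 0, ±1)
(e) forbidden — Δm_l = -5 (E1 requires Δm_l = 0, ±1)
(f) forbidden — Δl = +0 (E1 requires Δl = ±1)
(g) forbidden — Δl = +4 (E1 requires Δl = ±1); Δm_l = -2 (E1 requires Δm_l = 0, ±1)
(h) forbidden — Δm_l = +3 (E1 requires Δm_l = 0, ±1)
(i) forbidden — Δl = +3 (E1 requires Δl = ±1)
Total allowed: 2 of 9.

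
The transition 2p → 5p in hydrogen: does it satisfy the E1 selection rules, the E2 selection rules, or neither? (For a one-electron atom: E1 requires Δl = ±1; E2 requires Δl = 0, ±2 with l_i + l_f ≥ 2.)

Δl = 1 − 1 = +0; l_i + l_f = 2.
E1 (Δl = ±1): not satisfied.
E2 (Δl = 0,±2, l_i+l_f ≥ 2): satisfied.

E2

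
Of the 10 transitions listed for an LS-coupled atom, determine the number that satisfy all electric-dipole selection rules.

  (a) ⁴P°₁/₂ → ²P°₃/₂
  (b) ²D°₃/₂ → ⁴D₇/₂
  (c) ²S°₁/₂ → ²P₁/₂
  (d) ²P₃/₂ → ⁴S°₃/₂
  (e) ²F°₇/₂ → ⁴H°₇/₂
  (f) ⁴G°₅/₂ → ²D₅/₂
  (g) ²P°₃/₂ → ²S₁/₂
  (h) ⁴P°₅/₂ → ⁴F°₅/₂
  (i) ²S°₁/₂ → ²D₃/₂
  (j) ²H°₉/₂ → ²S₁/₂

2

(a) forbidden (parity, ΔS fail)
(b) forbidden (ΔS, ΔJ fail)
(c) allowed
(d) forbidden (ΔS fails)
(e) forbidden (parity, ΔS, ΔL fail)
(f) forbidden (ΔS, ΔL fail)
(g) allowed
(h) forbidden (parity, ΔL fail)
(i) forbidden (ΔL fails)
(j) forbidden (ΔL, ΔJ fail)
Total allowed: 2 of 10.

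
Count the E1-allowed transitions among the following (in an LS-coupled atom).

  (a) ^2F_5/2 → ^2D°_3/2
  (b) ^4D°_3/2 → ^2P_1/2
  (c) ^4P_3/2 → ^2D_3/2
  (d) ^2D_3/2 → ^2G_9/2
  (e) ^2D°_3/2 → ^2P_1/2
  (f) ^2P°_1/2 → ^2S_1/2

(a) allowed
(b) forbidden (ΔS fails)
(c) forbidden (parity, ΔS fail)
(d) forbidden (parity, ΔL, ΔJ fail)
(e) allowed
(f) allowed
Total allowed: 3 of 6.

3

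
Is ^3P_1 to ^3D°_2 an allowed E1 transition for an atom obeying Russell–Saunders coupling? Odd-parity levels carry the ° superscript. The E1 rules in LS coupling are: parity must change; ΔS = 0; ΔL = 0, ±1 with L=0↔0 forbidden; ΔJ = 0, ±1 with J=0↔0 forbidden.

Parity must change: even → odd — satisfied.
ΔS = 0: S: 1 → 1 — satisfied.
ΔL = 0, ±1 (not L=0↔0): L: 1 → 2, ΔL = +1 — satisfied.
ΔJ = 0, ±1 (not J=0↔0): J: 1 → 2, ΔJ = +1 — satisfied.
All four E1 rules are satisfied.

allowed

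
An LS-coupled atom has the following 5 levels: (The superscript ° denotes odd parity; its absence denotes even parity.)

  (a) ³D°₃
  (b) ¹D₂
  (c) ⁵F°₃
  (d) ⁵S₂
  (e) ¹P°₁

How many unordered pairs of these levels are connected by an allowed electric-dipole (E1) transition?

1

(a)–(b): forbidden (ΔS).
(a)–(c): forbidden (parity, ΔS).
(a)–(d): forbidden (ΔS, ΔL).
(a)–(e): forbidden (parity, ΔS, ΔJ).
(b)–(c): forbidden (ΔS).
(b)–(d): forbidden (parity, ΔS, ΔL).
(b)–(e): allowed.
(c)–(d): forbidden (ΔL).
(c)–(e): forbidden (parity, ΔS, ΔL, ΔJ).
(d)–(e): forbidden (ΔS).
Allowed pairs: 1 of 10.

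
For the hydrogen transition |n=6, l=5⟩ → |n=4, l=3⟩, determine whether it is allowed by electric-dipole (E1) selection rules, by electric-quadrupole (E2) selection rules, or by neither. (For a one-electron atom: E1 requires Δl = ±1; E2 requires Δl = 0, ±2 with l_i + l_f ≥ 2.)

E2

Δl = 3 − 5 = -2; l_i + l_f = 8.
E1 (Δl = ±1): not satisfied.
E2 (Δl = 0,±2, l_i+l_f ≥ 2): satisfied.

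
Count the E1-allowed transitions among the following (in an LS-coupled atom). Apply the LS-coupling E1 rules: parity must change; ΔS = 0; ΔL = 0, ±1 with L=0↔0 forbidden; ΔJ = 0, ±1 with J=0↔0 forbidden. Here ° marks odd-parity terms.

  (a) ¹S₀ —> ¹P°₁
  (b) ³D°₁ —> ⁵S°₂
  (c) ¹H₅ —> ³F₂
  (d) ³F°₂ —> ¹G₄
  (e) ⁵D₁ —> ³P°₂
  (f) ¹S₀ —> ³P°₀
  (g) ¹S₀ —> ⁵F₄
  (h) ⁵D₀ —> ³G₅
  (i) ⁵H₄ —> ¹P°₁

(a) allowed
(b) forbidden (parity, ΔS, ΔL fail)
(c) forbidden (parity, ΔS, ΔL, ΔJ fail)
(d) forbidden (ΔS, ΔJ fail)
(e) forbidden (ΔS fails)
(f) forbidden (ΔS, ΔJ fail)
(g) forbidden (parity, ΔS, ΔL, ΔJ fail)
(h) forbidden (parity, ΔS, ΔL, ΔJ fail)
(i) forbidden (ΔS, ΔL, ΔJ fail)
Total allowed: 1 of 9.

1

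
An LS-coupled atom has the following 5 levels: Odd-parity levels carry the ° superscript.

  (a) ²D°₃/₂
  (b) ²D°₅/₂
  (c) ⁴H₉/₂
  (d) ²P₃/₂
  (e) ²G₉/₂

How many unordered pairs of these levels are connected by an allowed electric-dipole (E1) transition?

2

(a)–(b): forbidden (parity).
(a)–(c): forbidden (ΔS, ΔL, ΔJ).
(a)–(d): allowed.
(a)–(e): forbidden (ΔL, ΔJ).
(b)–(c): forbidden (ΔS, ΔL, ΔJ).
(b)–(d): allowed.
(b)–(e): forbidden (ΔL, ΔJ).
(c)–(d): forbidden (parity, ΔS, ΔL, ΔJ).
(c)–(e): forbidden (parity, ΔS).
(d)–(e): forbidden (parity, ΔL, ΔJ).
Allowed pairs: 2 of 10.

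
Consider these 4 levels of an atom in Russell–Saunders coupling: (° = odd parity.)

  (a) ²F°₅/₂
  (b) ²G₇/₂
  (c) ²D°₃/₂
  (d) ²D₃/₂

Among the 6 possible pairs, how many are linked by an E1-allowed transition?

(a)–(b): allowed.
(a)–(c): forbidden (parity).
(a)–(d): allowed.
(b)–(c): forbidden (ΔL, ΔJ).
(b)–(d): forbidden (parity, ΔL, ΔJ).
(c)–(d): allowed.
Allowed pairs: 3 of 6.

3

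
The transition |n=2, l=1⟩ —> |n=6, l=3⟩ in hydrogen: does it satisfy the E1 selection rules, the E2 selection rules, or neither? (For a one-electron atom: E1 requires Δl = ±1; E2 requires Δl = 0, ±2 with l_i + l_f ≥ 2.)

E2

Δl = 3 − 1 = +2; l_i + l_f = 4.
E1 (Δl = ±1): not satisfied.
E2 (Δl = 0,±2, l_i+l_f ≥ 2): satisfied.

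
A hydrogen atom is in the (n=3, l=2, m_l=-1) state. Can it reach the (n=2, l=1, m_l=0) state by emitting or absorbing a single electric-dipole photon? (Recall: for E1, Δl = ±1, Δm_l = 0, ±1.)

Initial l = 2, final l = 1, so Δl = -1. E1 requires Δl = ±1: ✓.
m_l: -1 → 0 (Δm_l = +1). |Δm_l| ≤ 1 ✓.
All E1 selection rules are satisfied.

allowed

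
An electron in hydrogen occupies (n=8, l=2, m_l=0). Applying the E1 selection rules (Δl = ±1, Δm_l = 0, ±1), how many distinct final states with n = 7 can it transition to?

E1 requires Δl = ±1, so l_f ∈ {1, 3}; with 0 ≤ l_f ≤ n_f−1 = 6, the allowed l_f values are {1, 3}.
For l_f = 1: m_f ∈ {m_i−1, m_i, m_i+1} ∩ [−1, 1] = {-1, 0, 1} → 3 states.
For l_f = 3: m_f ∈ {m_i−1, m_i, m_i+1} ∩ [−3, 3] = {-1, 0, 1} → 3 states.
Total: 6.

6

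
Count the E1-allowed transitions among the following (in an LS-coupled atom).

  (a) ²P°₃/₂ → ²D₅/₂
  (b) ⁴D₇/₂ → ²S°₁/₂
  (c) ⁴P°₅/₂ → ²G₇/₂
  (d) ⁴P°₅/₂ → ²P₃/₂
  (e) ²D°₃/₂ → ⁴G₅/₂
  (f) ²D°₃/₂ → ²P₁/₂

(a) allowed
(b) forbidden (ΔS, ΔL, ΔJ fail)
(c) forbidden (ΔS, ΔL fail)
(d) forbidden (ΔS fails)
(e) forbidden (ΔS, ΔL fail)
(f) allowed
Total allowed: 2 of 6.

2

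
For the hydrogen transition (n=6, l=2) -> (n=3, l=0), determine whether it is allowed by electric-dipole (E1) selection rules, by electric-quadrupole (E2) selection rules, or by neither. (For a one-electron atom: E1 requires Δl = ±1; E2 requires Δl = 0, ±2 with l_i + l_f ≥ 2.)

E2

Δl = 0 − 2 = -2; l_i + l_f = 2.
E1 (Δl = ±1): not satisfied.
E2 (Δl = 0,±2, l_i+l_f ≥ 2): satisfied.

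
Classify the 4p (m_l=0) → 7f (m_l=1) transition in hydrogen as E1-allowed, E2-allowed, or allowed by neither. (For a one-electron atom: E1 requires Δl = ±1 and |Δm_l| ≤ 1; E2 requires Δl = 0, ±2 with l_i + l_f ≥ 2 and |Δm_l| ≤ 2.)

Δl = 3 − 1 = +2; l_i + l_f = 4.
Δm_l = +1.
E1 (Δl = ±1, |Δm_l| ≤ 1): not satisfied.
E2 (Δl = 0,±2, l_i+l_f ≥ 2, |Δm_l| ≤ 2): satisfied.

E2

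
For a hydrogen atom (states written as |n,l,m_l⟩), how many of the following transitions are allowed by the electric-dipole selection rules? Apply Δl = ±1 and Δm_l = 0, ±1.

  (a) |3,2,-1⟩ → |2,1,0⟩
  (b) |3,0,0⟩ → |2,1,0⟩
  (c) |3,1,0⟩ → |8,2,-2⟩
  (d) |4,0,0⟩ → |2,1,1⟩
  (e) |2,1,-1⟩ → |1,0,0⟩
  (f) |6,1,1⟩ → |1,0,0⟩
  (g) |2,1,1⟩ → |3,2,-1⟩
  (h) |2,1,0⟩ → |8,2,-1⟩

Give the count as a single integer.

6

(a) allowed
(b) allowed
(c) forbidden — Δm_l = -2 (E1 requires Δm_l = 0, ±1)
(d) allowed
(e) allowed
(f) allowed
(g) forbidden — Δm_l = -2 (E1 requires Δm_l = 0, ±1)
(h) allowed
Total allowed: 6 of 8.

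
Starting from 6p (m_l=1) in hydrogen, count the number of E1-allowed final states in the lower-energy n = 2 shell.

E1 requires Δl = ±1, so l_f ∈ {0, 2}; with 0 ≤ l_f ≤ n_f−1 = 1, the allowed l_f values are {0}.
For l_f = 0: m_f ∈ {m_i−1, m_i, m_i+1} ∩ [−0, 0] = {0} → 1 state.
Total: 1.

1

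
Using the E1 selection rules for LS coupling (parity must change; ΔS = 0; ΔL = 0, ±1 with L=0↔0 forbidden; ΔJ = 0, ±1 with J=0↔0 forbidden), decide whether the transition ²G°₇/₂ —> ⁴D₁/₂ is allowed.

Initial level: S=1/2, L=4, J=7/2, parity odd. Final level: S=3/2, L=2, J=1/2, parity even.
ΔS = 0: S: 1/2 → 3/2 — ✗.
ΔJ = 0, ±1 (not J=0↔0): J: 7/2 → 1/2, ΔJ = -3 — ✗.
ΔL = 0, ±1 (not L=0↔0): L: 4 → 2, ΔL = -2 — ✗.
Parity must change: odd → even — ✓.
Rule(s) violated: ΔS, ΔL, ΔJ.

forbidden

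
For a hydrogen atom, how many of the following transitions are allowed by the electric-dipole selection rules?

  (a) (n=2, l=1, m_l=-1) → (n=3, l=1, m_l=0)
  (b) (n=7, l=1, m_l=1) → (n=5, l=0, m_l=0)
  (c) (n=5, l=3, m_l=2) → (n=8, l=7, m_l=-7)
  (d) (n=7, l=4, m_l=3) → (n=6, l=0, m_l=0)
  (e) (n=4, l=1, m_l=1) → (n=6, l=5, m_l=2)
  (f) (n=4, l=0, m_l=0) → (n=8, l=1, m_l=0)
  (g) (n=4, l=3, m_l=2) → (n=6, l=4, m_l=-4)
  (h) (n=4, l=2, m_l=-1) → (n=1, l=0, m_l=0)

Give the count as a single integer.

2

(a) forbidden — Δl = +0 (E1 requires Δl = ±1)
(b) allowed
(c) forbidden — Δl = +4 (E1 requires Δl = ±1); Δm_l = -9 (E1 requires Δm_l = 0, ±1)
(d) forbidden — Δl = -4 (E1 requires Δl = ±1); Δm_l = -3 (E1 requires Δm_l = 0, ±1)
(e) forbidden — Δl = +4 (E1 requires Δl = ±1)
(f) allowed
(g) forbidden — Δm_l = -6 (E1 requires Δm_l = 0, ±1)
(h) forbidden — Δl = -2 (E1 requires Δl = ±1)
Total allowed: 2 of 8.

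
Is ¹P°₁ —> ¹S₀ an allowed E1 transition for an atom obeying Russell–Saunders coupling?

Parity must change: odd → even — passes.
ΔS = 0: S: 0 → 0 — passes.
ΔL = 0, ±1 (not L=0↔0): L: 1 → 0, ΔL = -1 — passes.
ΔJ = 0, ±1 (not J=0↔0): J: 1 → 0, ΔJ = -1 — passes.
All four E1 rules are satisfied.

allowed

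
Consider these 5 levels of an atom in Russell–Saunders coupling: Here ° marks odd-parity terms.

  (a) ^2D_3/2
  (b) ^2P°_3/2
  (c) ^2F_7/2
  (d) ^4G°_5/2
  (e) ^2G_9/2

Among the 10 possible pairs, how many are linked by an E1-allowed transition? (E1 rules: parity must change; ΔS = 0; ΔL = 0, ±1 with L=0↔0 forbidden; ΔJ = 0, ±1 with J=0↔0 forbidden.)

1

(a)–(b): allowed.
(a)–(c): forbidden (parity, ΔJ).
(a)–(d): forbidden (ΔS, ΔL).
(a)–(e): forbidden (parity, ΔL, ΔJ).
(b)–(c): forbidden (ΔL, ΔJ).
(b)–(d): forbidden (parity, ΔS, ΔL).
(b)–(e): forbidden (ΔL, ΔJ).
(c)–(d): forbidden (ΔS).
(c)–(e): forbidden (parity).
(d)–(e): forbidden (ΔS, ΔJ).
Allowed pairs: 1 of 10.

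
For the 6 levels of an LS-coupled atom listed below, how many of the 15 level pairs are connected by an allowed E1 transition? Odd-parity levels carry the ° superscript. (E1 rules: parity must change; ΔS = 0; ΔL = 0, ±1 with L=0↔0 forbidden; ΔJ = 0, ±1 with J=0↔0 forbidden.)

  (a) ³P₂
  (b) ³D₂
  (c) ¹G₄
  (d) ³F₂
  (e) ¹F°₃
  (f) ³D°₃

4

(a)–(b): forbidden (parity).
(a)–(c): forbidden (parity, ΔS, ΔL, ΔJ).
(a)–(d): forbidden (parity, ΔL).
(a)–(e): forbidden (ΔS, ΔL).
(a)–(f): allowed.
(b)–(c): forbidden (parity, ΔS, ΔL, ΔJ).
(b)–(d): forbidden (parity).
(b)–(e): forbidden (ΔS).
(b)–(f): allowed.
(c)–(d): forbidden (parity, ΔS, ΔJ).
(c)–(e): allowed.
(c)–(f): forbidden (ΔS, ΔL).
(d)–(e): forbidden (ΔS).
(d)–(f): allowed.
(e)–(f): forbidden (parity, ΔS).
Allowed pairs: 4 of 15.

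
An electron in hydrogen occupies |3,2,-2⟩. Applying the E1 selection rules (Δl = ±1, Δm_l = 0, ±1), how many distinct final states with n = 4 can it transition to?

E1 requires Δl = ±1, so l_f ∈ {1, 3}; with 0 ≤ l_f ≤ n_f−1 = 3, the allowed l_f values are {1, 3}.
For l_f = 1: m_f ∈ {m_i−1, m_i, m_i+1} ∩ [−1, 1] = {-1} → 1 state.
For l_f = 3: m_f ∈ {m_i−1, m_i, m_i+1} ∩ [−3, 3] = {-3, -2, -1} → 3 states.
Total: 4.

4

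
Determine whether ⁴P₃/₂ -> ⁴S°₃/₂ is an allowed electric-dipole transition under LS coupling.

Reading off the term symbols: S 3/2→3/2, L 1→0, J 3/2→3/2, parity even→odd.
Parity must change: even → odd — passes.
ΔS = 0: S: 3/2 → 3/2 — passes.
ΔL = 0, ±1 (not L=0↔0): L: 1 → 0, ΔL = -1 — passes.
ΔJ = 0, ±1 (not J=0↔0): J: 3/2 → 3/2, ΔJ = +0 — passes.
All four E1 rules are satisfied.

allowed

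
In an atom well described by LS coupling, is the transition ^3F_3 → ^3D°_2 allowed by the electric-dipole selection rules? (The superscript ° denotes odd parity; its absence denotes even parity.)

allowed

Initial level: S=1, L=3, J=3, parity even. Final level: S=1, L=2, J=2, parity odd.
Parity must change: even → odd — passes.
ΔS = 0: S: 1 → 1 — passes.
ΔL = 0, ±1 (not L=0↔0): L: 3 → 2, ΔL = -1 — passes.
ΔJ = 0, ±1 (not J=0↔0): J: 3 → 2, ΔJ = -1 — passes.
All four E1 rules are satisfied.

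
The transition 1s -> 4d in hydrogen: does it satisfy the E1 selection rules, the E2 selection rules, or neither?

Δl = 2 − 0 = +2; l_i + l_f = 2.
E1 (Δl = ±1): not satisfied.
E2 (Δl = 0,±2, l_i+l_f ≥ 2): satisfied.

E2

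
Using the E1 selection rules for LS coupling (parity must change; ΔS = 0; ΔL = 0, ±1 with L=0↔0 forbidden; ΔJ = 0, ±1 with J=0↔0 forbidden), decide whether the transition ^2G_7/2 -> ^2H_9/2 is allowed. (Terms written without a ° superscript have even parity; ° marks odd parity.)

forbidden

Parity must change: even → even — violated.
ΔS = 0: S: 1/2 → 1/2 — satisfied.
ΔL = 0, ±1 (not L=0↔0): L: 4 → 5, ΔL = +1 — satisfied.
ΔJ = 0, ±1 (not J=0↔0): J: 7/2 → 9/2, ΔJ = +1 — satisfied.
Rule(s) violated: parity.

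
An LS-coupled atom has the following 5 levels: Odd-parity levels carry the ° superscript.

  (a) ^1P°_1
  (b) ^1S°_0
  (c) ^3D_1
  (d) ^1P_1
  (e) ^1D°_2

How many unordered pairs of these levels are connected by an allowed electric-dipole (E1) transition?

(a)–(b): forbidden (parity).
(a)–(c): forbidden (ΔS).
(a)–(d): allowed.
(a)–(e): forbidden (parity).
(b)–(c): forbidden (ΔS, ΔL).
(b)–(d): allowed.
(b)–(e): forbidden (parity, ΔL, ΔJ).
(c)–(d): forbidden (parity, ΔS).
(c)–(e): forbidden (ΔS).
(d)–(e): allowed.
Allowed pairs: 3 of 10.

3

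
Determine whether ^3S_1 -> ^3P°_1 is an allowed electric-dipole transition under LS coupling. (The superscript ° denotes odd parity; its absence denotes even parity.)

allowed

Parity must change: even → odd — passes.
ΔS = 0: S: 1 → 1 — passes.
ΔL = 0, ±1 (not L=0↔0): L: 0 → 1, ΔL = +1 — passes.
ΔJ = 0, ±1 (not J=0↔0): J: 1 → 1, ΔJ = +0 — passes.
All four E1 rules are satisfied.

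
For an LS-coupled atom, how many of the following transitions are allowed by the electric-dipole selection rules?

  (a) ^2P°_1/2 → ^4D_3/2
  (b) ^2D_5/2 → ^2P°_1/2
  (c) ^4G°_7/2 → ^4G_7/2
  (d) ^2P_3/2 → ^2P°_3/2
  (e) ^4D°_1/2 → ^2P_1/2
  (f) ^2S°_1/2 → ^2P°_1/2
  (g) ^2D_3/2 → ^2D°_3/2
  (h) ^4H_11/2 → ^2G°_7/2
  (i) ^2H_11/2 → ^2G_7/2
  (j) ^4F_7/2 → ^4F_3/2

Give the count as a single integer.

(a) forbidden (ΔS fails)
(b) forbidden (ΔJ fails)
(c) allowed
(d) allowed
(e) forbidden (ΔS fails)
(f) forbidden (parity fails)
(g) allowed
(h) forbidden (ΔS, ΔJ fail)
(i) forbidden (parity, ΔJ fail)
(j) forbidden (parity, ΔJ fail)
Total allowed: 3 of 10.

3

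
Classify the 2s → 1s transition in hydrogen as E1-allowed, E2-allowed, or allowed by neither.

Δl = 0 − 0 = +0; l_i + l_f = 0.
E1 (Δl = ±1): not satisfied.
E2 (Δl = 0,±2, l_i+l_f ≥ 2): not satisfied.

neither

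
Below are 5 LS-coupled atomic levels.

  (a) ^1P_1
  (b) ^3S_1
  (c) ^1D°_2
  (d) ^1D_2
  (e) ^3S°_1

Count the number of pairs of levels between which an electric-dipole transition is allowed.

2

(a)–(b): forbidden (parity, ΔS).
(a)–(c): allowed.
(a)–(d): forbidden (parity).
(a)–(e): forbidden (ΔS).
(b)–(c): forbidden (ΔS, ΔL).
(b)–(d): forbidden (parity, ΔS, ΔL).
(b)–(e): forbidden (ΔL).
(c)–(d): allowed.
(c)–(e): forbidden (parity, ΔS, ΔL).
(d)–(e): forbidden (ΔS, ΔL).
Allowed pairs: 2 of 10.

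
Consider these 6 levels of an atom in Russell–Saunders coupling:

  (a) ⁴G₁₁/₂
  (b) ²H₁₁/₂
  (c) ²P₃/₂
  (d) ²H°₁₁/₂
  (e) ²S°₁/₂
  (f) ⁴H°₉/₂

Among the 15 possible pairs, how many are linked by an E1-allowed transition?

3

(a)–(b): forbidden (parity, ΔS).
(a)–(c): forbidden (parity, ΔS, ΔL, ΔJ).
(a)–(d): forbidden (ΔS).
(a)–(e): forbidden (ΔS, ΔL, ΔJ).
(a)–(f): allowed.
(b)–(c): forbidden (parity, ΔL, ΔJ).
(b)–(d): allowed.
(b)–(e): forbidden (ΔL, ΔJ).
(b)–(f): forbidden (ΔS).
(c)–(d): forbidden (ΔL, ΔJ).
(c)–(e): allowed.
(c)–(f): forbidden (ΔS, ΔL, ΔJ).
(d)–(e): forbidden (parity, ΔL, ΔJ).
(d)–(f): forbidden (parity, ΔS).
(e)–(f): forbidden (parity, ΔS, ΔL, ΔJ).
Allowed pairs: 3 of 15.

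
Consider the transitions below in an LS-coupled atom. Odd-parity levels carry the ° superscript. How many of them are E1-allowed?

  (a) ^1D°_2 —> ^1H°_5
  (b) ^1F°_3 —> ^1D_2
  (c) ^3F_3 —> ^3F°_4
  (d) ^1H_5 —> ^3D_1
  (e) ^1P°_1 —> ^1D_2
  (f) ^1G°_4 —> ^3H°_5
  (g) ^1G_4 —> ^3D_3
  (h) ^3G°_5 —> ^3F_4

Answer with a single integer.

(a) forbidden (parity, ΔL, ΔJ fail)
(b) allowed
(c) allowed
(d) forbidden (parity, ΔS, ΔL, ΔJ fail)
(e) allowed
(f) forbidden (parity, ΔS fail)
(g) forbidden (parity, ΔS, ΔL fail)
(h) allowed
Total allowed: 4 of 8.

4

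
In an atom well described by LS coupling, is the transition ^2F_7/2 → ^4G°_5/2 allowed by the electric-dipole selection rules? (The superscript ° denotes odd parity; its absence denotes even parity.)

Initial level: S=1/2, L=3, J=7/2, parity even. Final level: S=3/2, L=4, J=5/2, parity odd.
ΔL = 0, ±1 (not L=0↔0): L: 3 → 4, ΔL = +1 — passes.
ΔS = 0: S: 1/2 → 3/2 — fails.
Parity must change: even → odd — passes.
ΔJ = 0, ±1 (not J=0↔0): J: 7/2 → 5/2, ΔJ = -1 — passes.
Rule(s) violated: ΔS.

forbidden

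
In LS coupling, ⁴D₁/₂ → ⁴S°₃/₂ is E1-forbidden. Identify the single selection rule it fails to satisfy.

the ΔL = 0, ±1 rule

Initial level: S=3/2, L=2, J=1/2, parity even. Final level: S=3/2, L=0, J=3/2, parity odd.
Parity must change: even → odd — ok.
ΔS = 0: S: 3/2 → 3/2 — ok.
ΔL = 0, ±1 (not L=0↔0): L: 2 → 0, ΔL = -2 — fails.
ΔJ = 0, ±1 (not J=0↔0): J: 1/2 → 3/2, ΔJ = +1 — ok.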